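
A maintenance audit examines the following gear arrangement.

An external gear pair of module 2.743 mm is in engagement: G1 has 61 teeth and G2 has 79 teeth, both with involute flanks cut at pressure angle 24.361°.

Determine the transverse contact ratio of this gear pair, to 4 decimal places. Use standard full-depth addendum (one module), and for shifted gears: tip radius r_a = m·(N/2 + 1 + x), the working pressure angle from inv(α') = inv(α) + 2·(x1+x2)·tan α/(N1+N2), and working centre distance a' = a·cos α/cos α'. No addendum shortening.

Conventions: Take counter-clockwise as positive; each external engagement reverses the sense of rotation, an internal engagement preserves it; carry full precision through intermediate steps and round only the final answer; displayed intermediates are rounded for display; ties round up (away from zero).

single-mesh involute tooth geometry (61T engaging 79T at module 2.743)
base radii: r_b1 = 76.212668, r_b2 = 98.701652
tip radii: r_a1 = 86.404500, r_a2 = 111.091500
no profile shift: α' = α, a' = a
action lengths: √(r_a1²−r_b1²) = 40.710770, √(r_a2²−r_b2²) = 50.983381
base pitch p_b = π·m·cos α = 7.850136
CR = (40.710770 + 50.983381 − 192.010000·sin 24.36100°)/7.850136 = 1.591439
contact ratio ≈ 1.5914

1.5914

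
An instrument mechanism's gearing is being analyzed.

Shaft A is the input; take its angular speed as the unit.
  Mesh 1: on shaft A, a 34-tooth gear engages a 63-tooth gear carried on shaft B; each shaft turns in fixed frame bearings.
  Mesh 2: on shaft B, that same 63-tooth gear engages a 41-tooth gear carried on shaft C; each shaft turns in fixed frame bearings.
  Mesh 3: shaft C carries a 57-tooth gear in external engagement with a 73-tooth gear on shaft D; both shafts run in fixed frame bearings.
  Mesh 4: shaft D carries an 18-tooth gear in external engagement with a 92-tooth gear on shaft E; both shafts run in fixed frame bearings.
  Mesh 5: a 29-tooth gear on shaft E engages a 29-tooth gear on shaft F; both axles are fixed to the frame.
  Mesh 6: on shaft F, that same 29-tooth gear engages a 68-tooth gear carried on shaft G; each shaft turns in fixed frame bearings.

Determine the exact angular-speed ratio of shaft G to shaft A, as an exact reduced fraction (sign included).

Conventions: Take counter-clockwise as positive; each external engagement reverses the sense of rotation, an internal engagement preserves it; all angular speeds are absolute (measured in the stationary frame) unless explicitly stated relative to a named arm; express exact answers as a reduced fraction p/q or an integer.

class = fixed-axis compound train [6 meshes; 6 ratios multiply, 6 sense flips]
mesh 1 [34T→63T]: running ratio 34/63, sense −
mesh 2 [63T→41T]: running ratio 34/41, sense +
mesh 3 [57T→73T]: running ratio 1938/2993, sense −
mesh 4 [18T→92T]: running ratio 8721/68839, sense +
mesh 5 [29T→29T]: running ratio 8721/68839, sense −
mesh 6 [29T→68T]: running ratio 14877/275356, sense +
ω_out/ω_in = 14877/275356

14877/275356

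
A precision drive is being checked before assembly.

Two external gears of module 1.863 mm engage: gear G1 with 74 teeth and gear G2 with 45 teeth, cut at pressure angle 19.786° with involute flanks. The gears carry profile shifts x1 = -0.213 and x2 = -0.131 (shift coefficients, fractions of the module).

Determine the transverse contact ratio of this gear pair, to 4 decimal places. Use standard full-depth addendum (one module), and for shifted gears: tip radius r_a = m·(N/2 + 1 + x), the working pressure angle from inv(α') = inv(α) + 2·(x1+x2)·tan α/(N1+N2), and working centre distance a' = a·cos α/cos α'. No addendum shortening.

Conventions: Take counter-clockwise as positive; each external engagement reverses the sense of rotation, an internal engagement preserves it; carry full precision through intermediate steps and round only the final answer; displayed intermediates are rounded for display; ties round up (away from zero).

1.8623

topology: single-mesh involute geometry — m = 1.863, 74T/45T pair
base radii: r_b1 = 64.861556, r_b2 = 39.442838
tip radii: r_a1 = 70.397181, r_a2 = 43.536447
inv(α') = inv(19.786°) + 2·(-0.213-0.131)·tan α/(74+45) = 0.01233544  ⇒  α' = 18.81461°
a' = a·cos α / cos α' = 110.8485·cos 19.786°/cos 18.81461° = 110.192290
action lengths: √(r_a1²−r_b1²) = 27.363145, √(r_a2²−r_b2²) = 18.430539
base pitch p_b = π·m·cos α = 5.507259
CR = (27.363145 + 18.430539 − 110.192290·sin 18.81461°)/5.507259 = 1.862251
contact ratio ≈ 1.8623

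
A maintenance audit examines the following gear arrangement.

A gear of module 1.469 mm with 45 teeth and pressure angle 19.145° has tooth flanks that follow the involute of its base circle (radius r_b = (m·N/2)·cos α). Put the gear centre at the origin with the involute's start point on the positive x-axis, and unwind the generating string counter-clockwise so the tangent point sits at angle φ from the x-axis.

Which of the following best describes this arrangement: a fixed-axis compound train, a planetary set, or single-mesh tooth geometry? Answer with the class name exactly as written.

class = single-mesh tooth geometry [base-circle involute, m = 1.469, 45T]
classification: single-mesh tooth geometry

single-mesh tooth geometry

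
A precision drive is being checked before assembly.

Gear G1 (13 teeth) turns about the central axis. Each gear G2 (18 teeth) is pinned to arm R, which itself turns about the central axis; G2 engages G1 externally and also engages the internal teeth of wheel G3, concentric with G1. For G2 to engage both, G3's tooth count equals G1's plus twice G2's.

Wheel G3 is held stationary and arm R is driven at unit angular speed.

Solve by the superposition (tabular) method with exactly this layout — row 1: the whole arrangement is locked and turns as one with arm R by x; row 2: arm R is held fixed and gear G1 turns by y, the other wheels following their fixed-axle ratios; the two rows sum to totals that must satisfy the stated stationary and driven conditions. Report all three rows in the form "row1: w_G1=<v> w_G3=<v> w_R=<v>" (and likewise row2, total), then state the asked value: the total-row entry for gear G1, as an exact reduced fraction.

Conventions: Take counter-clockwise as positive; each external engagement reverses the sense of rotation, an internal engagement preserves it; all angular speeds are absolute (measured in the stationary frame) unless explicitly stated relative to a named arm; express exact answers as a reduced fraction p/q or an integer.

class = planetary set [G3 = 13+2·18 = 49; Willis about the carrier]
row 1: whole set turns with the arm by x
row 2 — arm fixed, fixed-axis ratios: sun y, ring −(13/49)·y, arm 0
boundary: total ω_ring = x − (13/49)·y = 0 and total ω_arm = x = 1  ⇒  y = 49/13, x = 1
row 2 ring = −(13/49)·49/13 = -1
totals (row 1 + row 2): sun 1 + 49/13 = 62/13, ring 1 + (-1) = 0, arm 1 + 0 = 1
asked cell (total, sun) = 62/13

row1: w_G1=1 w_G3=1 w_R=1
row2: w_G1=49/13 w_G3=-1 w_R=0
total: w_G1=62/13 w_G3=0 w_R=1
asked value: 62/13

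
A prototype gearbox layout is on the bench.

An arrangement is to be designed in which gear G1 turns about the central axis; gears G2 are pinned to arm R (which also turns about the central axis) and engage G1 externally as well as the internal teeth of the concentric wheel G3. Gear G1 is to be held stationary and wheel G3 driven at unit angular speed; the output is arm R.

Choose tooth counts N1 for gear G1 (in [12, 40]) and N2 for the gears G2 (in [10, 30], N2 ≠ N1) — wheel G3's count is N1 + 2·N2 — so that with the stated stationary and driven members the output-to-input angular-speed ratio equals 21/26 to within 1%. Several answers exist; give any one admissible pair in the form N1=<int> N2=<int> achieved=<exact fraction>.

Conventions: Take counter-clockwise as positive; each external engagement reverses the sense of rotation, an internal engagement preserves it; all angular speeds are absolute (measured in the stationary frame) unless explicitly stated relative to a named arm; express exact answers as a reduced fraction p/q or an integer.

N1=15 N2=24 achieved=21/26

planetary set to be sized for 21/26 (Willis relation)
Willis with ω_sun = 0: ω_arm/ω_ring = N3/(N1+N3); set equal to 21/26  ⇒  N3/N1 = (21/26)/(1 − 21/26) = 21/5
N3 = N1 + 2·N2  ⇒  N2/N1 = (N3/N1 − 1)/2 = (21/5 − 1)/2 = 8/5
smallest multiple with N1 ≥ 12 and N2 ≥ 10: k = 3  ⇒  N1 = 3·5 = 15, N2 = 3·8 = 24 (N1 ≤ 40, N2 ≤ 30, N2 ≠ N1 ✓), N3 = 15 + 2·24 = 63
check: N3/(N1+N3) with N1 = 15, N3 = 63 gives 21/26; |achieved − target| = 0 ≤ 21/2600 ✓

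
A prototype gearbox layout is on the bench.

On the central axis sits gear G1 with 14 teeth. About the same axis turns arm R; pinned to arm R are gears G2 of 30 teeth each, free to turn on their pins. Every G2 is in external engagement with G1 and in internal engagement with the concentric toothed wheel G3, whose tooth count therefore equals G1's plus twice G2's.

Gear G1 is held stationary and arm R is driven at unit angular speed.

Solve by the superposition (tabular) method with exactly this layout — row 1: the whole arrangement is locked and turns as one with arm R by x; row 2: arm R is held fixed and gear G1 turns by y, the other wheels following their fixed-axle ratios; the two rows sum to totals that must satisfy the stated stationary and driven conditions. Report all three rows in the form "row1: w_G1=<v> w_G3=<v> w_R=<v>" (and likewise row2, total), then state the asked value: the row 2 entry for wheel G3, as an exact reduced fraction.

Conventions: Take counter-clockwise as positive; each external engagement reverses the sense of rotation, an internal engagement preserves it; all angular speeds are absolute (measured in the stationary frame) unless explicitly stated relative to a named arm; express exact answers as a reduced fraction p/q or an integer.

class = planetary set [G3 = 14+2·30 = 74; Willis about the carrier]
superposition row 1 [locked train]: every member turns x
superposition row 2 [arm held]: sun y, ring −(14/74)·y, arm 0
boundary: total ω_sun = x + y = 0 and total ω_arm = x = 1  ⇒  y = -1, x = 1
row 2 ring = −(14/74)·(-1) = 7/37
totals (row 1 + row 2): sun 1 + (-1) = 0, ring 1 + 7/37 = 44/37, arm 1 + 0 = 1
asked cell (row2, ring) = 7/37

row1: w_G1=1 w_G3=1 w_R=1
row2: w_G1=-1 w_G3=7/37 w_R=0
total: w_G1=0 w_G3=44/37 w_R=1
asked value: 7/37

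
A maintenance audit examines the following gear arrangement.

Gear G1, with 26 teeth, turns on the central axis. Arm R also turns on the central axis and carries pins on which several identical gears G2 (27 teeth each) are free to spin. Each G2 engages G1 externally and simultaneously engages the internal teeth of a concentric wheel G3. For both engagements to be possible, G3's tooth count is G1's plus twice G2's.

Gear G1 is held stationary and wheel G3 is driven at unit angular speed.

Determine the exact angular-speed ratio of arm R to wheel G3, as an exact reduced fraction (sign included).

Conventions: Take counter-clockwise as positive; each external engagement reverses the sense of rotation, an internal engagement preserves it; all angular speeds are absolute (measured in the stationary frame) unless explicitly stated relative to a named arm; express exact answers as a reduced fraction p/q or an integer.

planetary set (26T centre, 27T on arm, 80T internal) — Willis relation
ring teeth: 26 + 2·27 = 80
26(ω_sun−ω_arm) = −80(ω_ring−ω_arm),  ω_sun = 0, ω_ring = 1
26(0−ω_arm) = −80(1−ω_arm)  ⇒  106·ω_arm = 80  ⇒  ω_arm = 40/53
ω_out/ω_in = 40/53

40/53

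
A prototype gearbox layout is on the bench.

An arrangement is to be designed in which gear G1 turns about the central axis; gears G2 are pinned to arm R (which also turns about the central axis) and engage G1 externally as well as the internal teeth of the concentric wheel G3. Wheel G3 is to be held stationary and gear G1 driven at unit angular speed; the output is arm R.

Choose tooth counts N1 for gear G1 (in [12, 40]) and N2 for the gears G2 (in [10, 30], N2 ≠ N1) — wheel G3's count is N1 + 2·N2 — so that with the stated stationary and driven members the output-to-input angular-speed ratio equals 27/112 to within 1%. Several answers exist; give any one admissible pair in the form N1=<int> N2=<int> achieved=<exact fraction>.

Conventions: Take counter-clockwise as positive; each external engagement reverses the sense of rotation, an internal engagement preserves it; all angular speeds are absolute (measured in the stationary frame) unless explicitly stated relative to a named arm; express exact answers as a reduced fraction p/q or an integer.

planetary set to be sized for 27/112 (Willis relation)
Willis with ω_ring = 0: ω_arm/ω_sun = N1/(N1+N3); set equal to 27/112  ⇒  N3/N1 = 1/(27/112) − 1 = 85/27
N3 = N1 + 2·N2  ⇒  N2/N1 = (N3/N1 − 1)/2 = (85/27 − 1)/2 = 29/27
smallest multiple with N1 ≥ 12 and N2 ≥ 10: k = 1  ⇒  N1 = 1·27 = 27, N2 = 1·29 = 29 (N1 ≤ 40, N2 ≤ 30, N2 ≠ N1 ✓), N3 = 27 + 2·29 = 85
check: N1/(N1+N3) with N1 = 27, N3 = 85 gives 27/112; |achieved − target| = 0 ≤ 27/11200 ✓

N1=27 N2=29 achieved=27/112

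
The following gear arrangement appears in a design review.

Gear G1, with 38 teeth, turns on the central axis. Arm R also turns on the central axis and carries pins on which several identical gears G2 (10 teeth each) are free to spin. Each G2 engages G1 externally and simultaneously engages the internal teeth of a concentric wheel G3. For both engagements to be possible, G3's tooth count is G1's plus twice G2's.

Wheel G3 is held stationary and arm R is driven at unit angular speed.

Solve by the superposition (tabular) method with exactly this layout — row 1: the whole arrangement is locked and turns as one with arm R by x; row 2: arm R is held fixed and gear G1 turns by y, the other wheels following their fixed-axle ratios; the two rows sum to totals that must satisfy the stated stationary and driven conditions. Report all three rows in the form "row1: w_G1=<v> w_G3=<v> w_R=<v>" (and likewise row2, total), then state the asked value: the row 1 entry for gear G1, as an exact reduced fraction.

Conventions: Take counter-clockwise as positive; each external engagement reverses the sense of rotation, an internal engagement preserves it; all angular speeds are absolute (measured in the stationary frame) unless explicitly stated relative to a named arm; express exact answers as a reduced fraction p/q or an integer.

topology: planetary set — G1 38T / G2 10T / G3 58T, arm = carrier (Willis)
row 1 (train locked, turned with arm): all members turn x
row 2 (arm held, sun turns y): ω_ring = −(38/58)·y, ω_arm = 0
boundary: total ω_ring = x − (38/58)·y = 0 and total ω_arm = x = 1  ⇒  y = 29/19, x = 1
row 2 ring = −(38/58)·29/19 = -1
totals (row 1 + row 2): sun 1 + 29/19 = 48/19, ring 1 + (-1) = 0, arm 1 + 0 = 1
asked cell (row1, sun) = 1

row1: w_G1=1 w_G3=1 w_R=1
row2: w_G1=29/19 w_G3=-1 w_R=0
total: w_G1=48/19 w_G3=0 w_R=1
asked value: 1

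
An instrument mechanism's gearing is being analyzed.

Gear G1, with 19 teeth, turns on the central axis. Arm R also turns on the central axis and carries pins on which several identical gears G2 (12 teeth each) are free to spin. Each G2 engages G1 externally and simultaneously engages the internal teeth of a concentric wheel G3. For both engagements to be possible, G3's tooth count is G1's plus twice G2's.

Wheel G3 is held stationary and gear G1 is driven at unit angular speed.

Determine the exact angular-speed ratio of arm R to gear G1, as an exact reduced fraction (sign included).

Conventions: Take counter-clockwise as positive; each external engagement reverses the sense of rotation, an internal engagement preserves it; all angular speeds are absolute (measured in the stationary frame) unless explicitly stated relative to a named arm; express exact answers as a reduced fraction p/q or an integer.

recognized (axles ride arm R): planetary set, 19/12/43 teeth
ring teeth: 19 + 2·12 = 43
19(ω_sun−ω_arm) = −43(ω_ring−ω_arm),  ω_ring = 0, ω_sun = 1
19(1−ω_arm) = −43(0−ω_arm)  ⇒  62·ω_arm = 19  ⇒  ω_arm = 19/62
ω_out/ω_in = 19/62

19/62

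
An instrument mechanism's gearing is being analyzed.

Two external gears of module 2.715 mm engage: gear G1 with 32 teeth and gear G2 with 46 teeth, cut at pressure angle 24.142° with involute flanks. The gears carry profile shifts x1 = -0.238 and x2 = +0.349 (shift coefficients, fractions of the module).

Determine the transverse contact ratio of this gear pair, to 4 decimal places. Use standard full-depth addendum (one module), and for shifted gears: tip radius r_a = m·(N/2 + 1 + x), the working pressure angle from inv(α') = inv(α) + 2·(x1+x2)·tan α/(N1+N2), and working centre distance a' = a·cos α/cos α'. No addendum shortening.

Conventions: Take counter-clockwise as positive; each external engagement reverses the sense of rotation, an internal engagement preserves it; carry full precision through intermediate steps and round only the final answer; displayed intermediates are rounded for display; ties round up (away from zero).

1.5203

recognized (one external pair, fixed centres): single-mesh tooth geometry, m = 2.715, N1 = 32, N2 = 46
base radii: r_b1 = 39.640503, r_b2 = 56.983224
tip radii: r_a1 = 45.508830, r_a2 = 66.107535
inv(α') = inv(24.142°) + 2·(-0.238+0.349)·tan α/(32+46) = 0.02811989  ⇒  α' = 24.49981°
a' = a·cos α / cos α' = 105.8850·cos 24.142°/cos 24.49981° = 106.184275
action lengths: √(r_a1²−r_b1²) = 22.353615, √(r_a2²−r_b2²) = 33.512959
base pitch p_b = π·m·cos α = 7.783395
CR = (22.353615 + 33.512959 − 106.184275·sin 24.49981°)/7.783395 = 1.520288
contact ratio ≈ 1.5203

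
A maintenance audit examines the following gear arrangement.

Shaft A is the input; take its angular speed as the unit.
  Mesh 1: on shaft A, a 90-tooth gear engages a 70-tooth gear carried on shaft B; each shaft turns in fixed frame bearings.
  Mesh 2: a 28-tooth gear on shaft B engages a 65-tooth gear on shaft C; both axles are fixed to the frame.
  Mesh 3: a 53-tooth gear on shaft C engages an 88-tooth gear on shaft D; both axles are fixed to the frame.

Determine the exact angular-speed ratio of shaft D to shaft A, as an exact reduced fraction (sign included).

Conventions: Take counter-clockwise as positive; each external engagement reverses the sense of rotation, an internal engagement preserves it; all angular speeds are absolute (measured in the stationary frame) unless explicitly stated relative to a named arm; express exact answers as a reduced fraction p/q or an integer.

-477/1430

class = fixed-axis compound train [3 meshes; 3 ratios multiply, 3 sense flips]
mesh 1 [90T→70T]: running ratio 9/7, sense −
mesh 2 [28T→65T]: running ratio 36/65, sense +
mesh 3 [53T→88T]: running ratio 477/1430, sense −
ω_out/ω_in = -477/1430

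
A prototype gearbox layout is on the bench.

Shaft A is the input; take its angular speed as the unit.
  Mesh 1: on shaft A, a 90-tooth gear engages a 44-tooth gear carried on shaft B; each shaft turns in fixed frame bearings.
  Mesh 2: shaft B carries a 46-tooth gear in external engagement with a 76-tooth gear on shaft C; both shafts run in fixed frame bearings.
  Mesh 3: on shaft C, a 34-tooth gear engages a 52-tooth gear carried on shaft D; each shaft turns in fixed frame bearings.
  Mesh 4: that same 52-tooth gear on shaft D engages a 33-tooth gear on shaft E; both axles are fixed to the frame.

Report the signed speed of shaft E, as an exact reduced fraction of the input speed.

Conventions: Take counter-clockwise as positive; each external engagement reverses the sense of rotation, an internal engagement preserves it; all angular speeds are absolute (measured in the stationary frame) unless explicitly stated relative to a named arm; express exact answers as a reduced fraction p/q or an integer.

5865/4598

4-mesh fixed-axis compound train (all bearings frame-fixed)
mesh 1 [90T→44T]: |ω|/ω_in = 1×90/44 = 45/22, sense flips to −
mesh 2 [46T→76T]: |ω|/ω_in = (45/22)×46/76 = 1035/836, sense flips to +
mesh 3 [34T→52T]: |ω|/ω_in = (1035/836)×34/52 = 17595/21736, sense flips to −
mesh 4 [52T→33T]: |ω|/ω_in = (17595/21736)×52/33 = 5865/4598, sense flips to +
signed output speed (× input speed) = 5865/4598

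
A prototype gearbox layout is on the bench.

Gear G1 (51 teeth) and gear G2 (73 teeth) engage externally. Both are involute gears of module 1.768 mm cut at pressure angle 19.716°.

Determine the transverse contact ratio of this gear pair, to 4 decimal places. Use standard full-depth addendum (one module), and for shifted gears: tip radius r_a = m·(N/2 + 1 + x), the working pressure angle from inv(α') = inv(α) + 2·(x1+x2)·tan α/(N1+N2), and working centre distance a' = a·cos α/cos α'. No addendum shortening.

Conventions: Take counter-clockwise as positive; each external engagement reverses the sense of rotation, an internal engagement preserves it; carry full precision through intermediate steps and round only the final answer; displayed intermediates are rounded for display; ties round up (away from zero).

1.8022

single-mesh involute tooth geometry (51T engaging 73T at module 1.768)
base radii: r_b1 = 42.441012, r_b2 = 60.748900
tip radii: r_a1 = 46.852000, r_a2 = 66.300000
no profile shift: α' = α, a' = a
action lengths: √(r_a1²−r_b1²) = 19.846168, √(r_a2²−r_b2²) = 26.556753
base pitch p_b = π·m·cos α = 5.228721
CR = (19.846168 + 26.556753 − 109.616000·sin 19.71600°)/5.228721 = 1.802175
contact ratio ≈ 1.8022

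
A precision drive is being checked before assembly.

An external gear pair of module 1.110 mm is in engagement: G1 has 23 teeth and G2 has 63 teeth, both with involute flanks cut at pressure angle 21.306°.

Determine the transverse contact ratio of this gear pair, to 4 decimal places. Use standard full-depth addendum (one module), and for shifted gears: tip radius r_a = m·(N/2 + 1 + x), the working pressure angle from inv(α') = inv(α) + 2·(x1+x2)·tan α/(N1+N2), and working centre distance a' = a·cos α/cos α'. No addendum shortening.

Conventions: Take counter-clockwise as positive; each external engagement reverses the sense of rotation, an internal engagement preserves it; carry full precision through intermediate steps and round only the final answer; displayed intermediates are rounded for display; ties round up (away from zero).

1.6329

single-mesh involute tooth geometry (23T engaging 63T at module 1.110)
base radii: r_b1 = 11.892553, r_b2 = 32.575254
tip radii: r_a1 = 13.875000, r_a2 = 36.075000
no profile shift: α' = α, a' = a
action lengths: √(r_a1²−r_b1²) = 7.147224, √(r_a2²−r_b2²) = 15.500274
base pitch p_b = π·m·cos α = 3.248831
CR = (7.147224 + 15.500274 − 47.730000·sin 21.30600°)/3.248831 = 1.632852
contact ratio ≈ 1.6329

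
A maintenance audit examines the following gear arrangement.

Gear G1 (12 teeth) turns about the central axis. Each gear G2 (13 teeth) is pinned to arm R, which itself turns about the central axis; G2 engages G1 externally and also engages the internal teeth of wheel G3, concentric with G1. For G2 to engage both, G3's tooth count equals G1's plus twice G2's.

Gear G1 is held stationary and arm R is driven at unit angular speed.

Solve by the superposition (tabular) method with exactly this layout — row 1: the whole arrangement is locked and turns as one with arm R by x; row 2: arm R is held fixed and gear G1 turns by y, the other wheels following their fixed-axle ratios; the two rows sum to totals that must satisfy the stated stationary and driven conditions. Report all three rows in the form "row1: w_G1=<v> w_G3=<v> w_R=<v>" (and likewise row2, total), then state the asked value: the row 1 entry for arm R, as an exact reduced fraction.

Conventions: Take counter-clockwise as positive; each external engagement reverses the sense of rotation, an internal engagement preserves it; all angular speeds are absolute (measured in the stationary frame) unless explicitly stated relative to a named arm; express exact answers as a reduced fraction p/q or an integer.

class = planetary set [G3 = 12+2·13 = 38; Willis about the carrier]
superposition row 1 [locked train]: every member turns x
row 2 — arm fixed, fixed-axis ratios: sun y, ring −(12/38)·y, arm 0
boundary: total ω_sun = x + y = 0 and total ω_arm = x = 1  ⇒  y = -1, x = 1
row 2 ring = −(12/38)·(-1) = 6/19
totals (row 1 + row 2): sun 1 + (-1) = 0, ring 1 + 6/19 = 25/19, arm 1 + 0 = 1
asked cell (row1, arm) = 1

row1: w_G1=1 w_G3=1 w_R=1
row2: w_G1=-1 w_G3=6/19 w_R=0
total: w_G1=0 w_G3=25/19 w_R=1
asked value: 1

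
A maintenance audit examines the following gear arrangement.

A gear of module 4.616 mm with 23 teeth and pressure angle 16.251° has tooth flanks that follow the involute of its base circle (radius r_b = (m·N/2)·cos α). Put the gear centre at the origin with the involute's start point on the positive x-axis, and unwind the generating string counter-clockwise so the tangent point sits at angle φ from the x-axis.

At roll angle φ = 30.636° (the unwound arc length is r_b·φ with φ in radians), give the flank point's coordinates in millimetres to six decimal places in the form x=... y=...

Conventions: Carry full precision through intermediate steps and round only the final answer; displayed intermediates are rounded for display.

topology: single-mesh involute geometry — m = 4.616, N = 23
pitch radius r_p = m·N/2 = 4.616·23/2 = 53.084000
base radius r_b = r_p·cos α = 53.084000·cos 16.251° = 50.963027
roll angle φ = 30.636° = 0.53469907 rad
x = r_b·(cos φ + φ·sin φ) = 57.735764
y = r_b·(sin φ − φ·cos φ) = 2.523449

x=57.735764 y=2.523449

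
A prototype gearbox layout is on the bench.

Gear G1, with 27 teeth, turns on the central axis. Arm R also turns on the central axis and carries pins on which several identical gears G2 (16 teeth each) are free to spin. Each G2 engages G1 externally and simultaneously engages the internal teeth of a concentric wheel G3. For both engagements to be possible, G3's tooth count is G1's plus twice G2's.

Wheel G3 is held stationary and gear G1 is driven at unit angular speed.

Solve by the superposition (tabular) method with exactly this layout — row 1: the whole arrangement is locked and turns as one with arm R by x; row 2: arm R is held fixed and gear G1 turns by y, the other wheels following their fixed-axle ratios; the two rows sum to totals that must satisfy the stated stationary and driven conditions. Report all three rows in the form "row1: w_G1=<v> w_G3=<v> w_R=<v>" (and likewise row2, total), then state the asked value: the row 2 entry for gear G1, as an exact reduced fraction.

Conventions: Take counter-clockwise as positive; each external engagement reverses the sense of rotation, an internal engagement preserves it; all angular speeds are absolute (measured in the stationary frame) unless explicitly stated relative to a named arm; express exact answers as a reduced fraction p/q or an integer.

row1: w_G1=27/86 w_G3=27/86 w_R=27/86
row2: w_G1=59/86 w_G3=-27/86 w_R=0
total: w_G1=1 w_G3=0 w_R=27/86
asked value: 59/86

planetary set (27T centre, 16T on arm, 59T internal) — Willis relation
superposition row 1 [locked train]: every member turns x
row 2: sun turns y, ring = −(27/59)·y, arm 0
boundary: total ω_ring = x − (27/59)·y = 0 and total ω_sun = x + y = 1  ⇒  y = 59/86, x = 27/86
row 2 ring = −(27/59)·59/86 = -27/86
totals (row 1 + row 2): sun 27/86 + 59/86 = 1, ring 27/86 + (-27/86) = 0, arm 27/86 + 0 = 27/86
asked cell (row2, sun) = 59/86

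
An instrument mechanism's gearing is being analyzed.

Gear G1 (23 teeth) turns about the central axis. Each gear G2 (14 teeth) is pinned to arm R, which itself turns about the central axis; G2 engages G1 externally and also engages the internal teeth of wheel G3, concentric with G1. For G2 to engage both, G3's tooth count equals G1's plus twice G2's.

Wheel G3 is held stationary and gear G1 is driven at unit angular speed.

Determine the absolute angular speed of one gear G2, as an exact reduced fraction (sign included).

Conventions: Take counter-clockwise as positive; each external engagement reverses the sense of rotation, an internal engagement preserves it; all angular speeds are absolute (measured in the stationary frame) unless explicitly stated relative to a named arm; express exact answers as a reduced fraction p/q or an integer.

class = planetary set [G3 = 23+2·14 = 51; Willis about the carrier]
ring teeth: 23 + 2·14 = 51
23(ω_sun−ω_arm) = −51(ω_ring−ω_arm),  ω_ring = 0, ω_sun = 1
23(1−ω_arm) = −51(0−ω_arm)  ⇒  74·ω_arm = 23  ⇒  ω_arm = 23/74
sun–planet mesh: 23·(1−23/74) = −14·(ω_p−ω_arm)  ⇒  ω_p−ω_arm = -1173/1036
ω_p = 23/74 − 1173/1036 = -23/28
exact speed ratio = -23/28

-23/28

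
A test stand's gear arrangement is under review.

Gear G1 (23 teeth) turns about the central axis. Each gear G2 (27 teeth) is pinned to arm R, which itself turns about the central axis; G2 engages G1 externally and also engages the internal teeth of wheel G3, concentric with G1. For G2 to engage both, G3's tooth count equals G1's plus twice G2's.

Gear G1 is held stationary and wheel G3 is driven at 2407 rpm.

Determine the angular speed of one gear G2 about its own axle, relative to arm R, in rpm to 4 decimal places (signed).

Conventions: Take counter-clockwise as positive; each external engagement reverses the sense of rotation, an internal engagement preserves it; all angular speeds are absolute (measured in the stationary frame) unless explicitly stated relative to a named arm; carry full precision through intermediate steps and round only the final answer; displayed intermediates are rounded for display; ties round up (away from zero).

+1578.8137 rpm

class = planetary set [G3 = 23+2·27 = 77; Willis about the carrier]
normalise by the input: solve with ω_ring = 1, then scale by 2407 rpm
ring teeth: 23 + 2·27 = 77
23(ω_sun−ω_arm) = −77(ω_ring−ω_arm),  ω_sun = 0, ω_ring = 1
23(0−ω_arm) = −77(1−ω_arm)  ⇒  100·ω_arm = 77  ⇒  ω_arm = 77/100
sun–planet mesh: 23·(0−77/100) = −27·(ω_p−ω_arm)  ⇒  ω_p−ω_arm = 1771/2700
scale: ω_p−ω_arm = 1771/2700 × 2407 rpm = +1578.8137 rpm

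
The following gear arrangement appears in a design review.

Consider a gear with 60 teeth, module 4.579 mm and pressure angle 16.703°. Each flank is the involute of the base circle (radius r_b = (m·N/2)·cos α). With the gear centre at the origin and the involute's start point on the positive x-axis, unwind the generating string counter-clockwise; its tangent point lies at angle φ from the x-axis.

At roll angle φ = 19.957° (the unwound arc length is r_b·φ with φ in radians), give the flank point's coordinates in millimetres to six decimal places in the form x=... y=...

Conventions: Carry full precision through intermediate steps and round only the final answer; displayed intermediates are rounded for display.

x=139.315065 y=1.831001

recognized (one wheel, involute flank): single-mesh tooth geometry, m = 4.579, N = 60
pitch radius r_p = m·N/2 = 4.579·60/2 = 137.370000
base radius r_b = r_p·cos α = 137.370000·cos 16.703° = 131.574009
roll angle φ = 19.957° = 0.34831536 rad
x = r_b·(cos φ + φ·sin φ) = 139.315065
y = r_b·(sin φ − φ·cos φ) = 1.831001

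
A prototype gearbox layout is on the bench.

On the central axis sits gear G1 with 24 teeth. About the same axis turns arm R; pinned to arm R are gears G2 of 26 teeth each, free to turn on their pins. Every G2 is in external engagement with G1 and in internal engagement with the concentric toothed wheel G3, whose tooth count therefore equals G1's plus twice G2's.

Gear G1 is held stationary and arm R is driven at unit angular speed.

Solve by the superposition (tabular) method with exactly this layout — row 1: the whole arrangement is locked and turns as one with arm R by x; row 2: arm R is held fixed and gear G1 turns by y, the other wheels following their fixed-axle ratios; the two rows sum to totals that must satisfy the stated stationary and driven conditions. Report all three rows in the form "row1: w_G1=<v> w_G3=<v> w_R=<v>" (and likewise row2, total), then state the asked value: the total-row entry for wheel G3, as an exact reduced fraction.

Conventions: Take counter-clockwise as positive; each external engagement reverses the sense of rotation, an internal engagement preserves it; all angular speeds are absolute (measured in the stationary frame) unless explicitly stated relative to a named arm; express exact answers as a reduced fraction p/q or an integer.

class = planetary set [G3 = 24+2·26 = 76; Willis about the carrier]
row 1 — lock + rotate with arm: ω_sun = ω_ring = ω_arm = x
row 2 (arm held, sun turns y): ω_ring = −(24/76)·y, ω_arm = 0
boundary: total ω_sun = x + y = 0 and total ω_arm = x = 1  ⇒  y = -1, x = 1
row 2 ring = −(24/76)·(-1) = 6/19
totals (row 1 + row 2): sun 1 + (-1) = 0, ring 1 + 6/19 = 25/19, arm 1 + 0 = 1
asked cell (total, ring) = 25/19

row1: w_G1=1 w_G3=1 w_R=1
row2: w_G1=-1 w_G3=6/19 w_R=0
total: w_G1=0 w_G3=25/19 w_R=1
asked value: 25/19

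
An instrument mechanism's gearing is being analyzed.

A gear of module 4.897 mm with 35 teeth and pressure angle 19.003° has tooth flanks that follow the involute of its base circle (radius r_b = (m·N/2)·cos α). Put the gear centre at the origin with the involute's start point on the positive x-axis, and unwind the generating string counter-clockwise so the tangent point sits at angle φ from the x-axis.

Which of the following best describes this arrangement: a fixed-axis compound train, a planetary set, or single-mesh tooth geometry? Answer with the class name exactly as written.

recognized (one wheel, involute flank): single-mesh tooth geometry, m = 4.897, N = 35
classification: single-mesh tooth geometry

single-mesh tooth geometry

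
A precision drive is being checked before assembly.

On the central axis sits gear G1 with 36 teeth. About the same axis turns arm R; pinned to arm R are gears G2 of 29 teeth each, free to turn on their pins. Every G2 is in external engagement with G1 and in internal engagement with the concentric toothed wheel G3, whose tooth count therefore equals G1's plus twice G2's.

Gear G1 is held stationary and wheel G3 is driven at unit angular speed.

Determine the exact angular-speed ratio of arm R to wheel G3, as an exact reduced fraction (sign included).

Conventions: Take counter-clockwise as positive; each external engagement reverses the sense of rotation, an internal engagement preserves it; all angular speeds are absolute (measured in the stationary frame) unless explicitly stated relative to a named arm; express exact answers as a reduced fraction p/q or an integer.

class = planetary set [G3 = 36+2·29 = 94; Willis about the carrier]
ring teeth: 36 + 2·29 = 94
36(ω_sun−ω_arm) = −94(ω_ring−ω_arm),  ω_sun = 0, ω_ring = 1
36(0−ω_arm) = −94(1−ω_arm)  ⇒  130·ω_arm = 94  ⇒  ω_arm = 47/65
ω_out/ω_in = 47/65

47/65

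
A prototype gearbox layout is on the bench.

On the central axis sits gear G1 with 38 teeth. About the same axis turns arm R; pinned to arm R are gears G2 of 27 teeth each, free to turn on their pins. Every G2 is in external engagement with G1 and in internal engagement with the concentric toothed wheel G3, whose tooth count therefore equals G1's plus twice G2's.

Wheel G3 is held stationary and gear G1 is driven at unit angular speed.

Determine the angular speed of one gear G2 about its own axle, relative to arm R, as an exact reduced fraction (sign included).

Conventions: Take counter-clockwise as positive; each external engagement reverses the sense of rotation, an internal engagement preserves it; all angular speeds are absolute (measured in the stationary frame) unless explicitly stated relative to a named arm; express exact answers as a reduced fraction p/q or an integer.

recognized (axles ride arm R): planetary set, 38/27/92 teeth
ring teeth: 38 + 2·27 = 92
38(ω_sun−ω_arm) = −92(ω_ring−ω_arm),  ω_ring = 0, ω_sun = 1
38(1−ω_arm) = −92(0−ω_arm)  ⇒  130·ω_arm = 38  ⇒  ω_arm = 19/65
sun–planet mesh: 38·(1−19/65) = −27·(ω_p−ω_arm)  ⇒  ω_p−ω_arm = -1748/1755
exact speed ratio = -1748/1755

-1748/1755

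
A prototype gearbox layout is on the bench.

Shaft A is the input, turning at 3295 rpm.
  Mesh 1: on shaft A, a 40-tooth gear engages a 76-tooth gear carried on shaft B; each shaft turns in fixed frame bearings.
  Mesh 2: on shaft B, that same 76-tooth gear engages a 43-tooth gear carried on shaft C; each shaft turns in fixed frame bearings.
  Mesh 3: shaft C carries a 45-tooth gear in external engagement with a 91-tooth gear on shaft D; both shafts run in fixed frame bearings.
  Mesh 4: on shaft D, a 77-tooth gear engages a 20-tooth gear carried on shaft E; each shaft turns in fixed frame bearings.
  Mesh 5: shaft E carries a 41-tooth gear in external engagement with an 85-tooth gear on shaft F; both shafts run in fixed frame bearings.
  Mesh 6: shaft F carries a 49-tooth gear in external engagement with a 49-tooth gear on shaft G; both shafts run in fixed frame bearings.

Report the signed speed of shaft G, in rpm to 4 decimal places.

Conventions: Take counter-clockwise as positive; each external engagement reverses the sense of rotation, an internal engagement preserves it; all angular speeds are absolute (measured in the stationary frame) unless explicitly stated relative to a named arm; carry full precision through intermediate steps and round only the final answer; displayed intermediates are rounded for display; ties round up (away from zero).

recognized (7 fixed axles, 6 meshes): fixed-axis compound train
mesh 1 [40T→76T]: ω = 3295.0000×40/76 = 1734.2105 rpm, sense flips to −
mesh 2 [76T→43T]: ω = 1734.2105×76/43 = 3065.1163 rpm, sense flips to +
mesh 3 [45T→91T]: ω = 3065.1163×45/91 = 1515.7168 rpm, sense flips to −
mesh 4 [77T→20T]: ω = 1515.7168×77/20 = 5835.5098 rpm, sense flips to +
mesh 5 [41T→85T]: ω = 5835.5098×41/85 = 2814.7753 rpm, sense flips to −
mesh 6 [49T→49T]: ω = 2814.7753×49/49 = 2814.7753 rpm, sense flips to +
signed output speed = +2814.7753 rpm

+2814.7753 rpm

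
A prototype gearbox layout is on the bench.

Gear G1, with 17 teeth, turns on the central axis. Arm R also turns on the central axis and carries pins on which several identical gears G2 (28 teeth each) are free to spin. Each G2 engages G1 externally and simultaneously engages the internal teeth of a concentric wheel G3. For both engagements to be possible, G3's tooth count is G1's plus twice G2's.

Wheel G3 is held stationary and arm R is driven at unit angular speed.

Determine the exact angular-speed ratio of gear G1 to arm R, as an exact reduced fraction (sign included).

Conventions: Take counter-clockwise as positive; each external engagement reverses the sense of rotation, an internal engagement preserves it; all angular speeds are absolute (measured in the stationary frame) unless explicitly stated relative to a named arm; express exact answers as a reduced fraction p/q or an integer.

90/17

recognized (axles ride arm R): planetary set, 17/28/73 teeth
ring teeth: 17 + 2·28 = 73
17(ω_sun−ω_arm) = −73(ω_ring−ω_arm),  ω_ring = 0, ω_arm = 1
ω_sun = 1 − (73/17)(0−1) = 90/17
ω_out/ω_in = 90/17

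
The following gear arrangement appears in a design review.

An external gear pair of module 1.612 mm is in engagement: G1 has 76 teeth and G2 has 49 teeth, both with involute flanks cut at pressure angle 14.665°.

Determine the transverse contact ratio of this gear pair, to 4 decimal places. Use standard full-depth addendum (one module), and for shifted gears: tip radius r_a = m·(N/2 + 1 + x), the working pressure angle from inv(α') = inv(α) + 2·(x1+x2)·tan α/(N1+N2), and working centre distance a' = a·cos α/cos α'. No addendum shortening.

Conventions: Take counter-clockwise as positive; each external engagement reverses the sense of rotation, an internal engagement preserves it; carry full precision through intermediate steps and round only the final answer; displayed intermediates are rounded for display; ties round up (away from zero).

recognized (one external pair, fixed centres): single-mesh tooth geometry, m = 1.612, N1 = 76, N2 = 49
base radii: r_b1 = 59.260438, r_b2 = 38.207388
tip radii: r_a1 = 62.868000, r_a2 = 41.106000
no profile shift: α' = α, a' = a
action lengths: √(r_a1²−r_b1²) = 20.990139, √(r_a2²−r_b2²) = 15.162413
base pitch p_b = π·m·cos α = 4.899267
CR = (20.990139 + 15.162413 − 100.750000·sin 14.66500°)/4.899267 = 2.172973
contact ratio ≈ 2.1730

2.1730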